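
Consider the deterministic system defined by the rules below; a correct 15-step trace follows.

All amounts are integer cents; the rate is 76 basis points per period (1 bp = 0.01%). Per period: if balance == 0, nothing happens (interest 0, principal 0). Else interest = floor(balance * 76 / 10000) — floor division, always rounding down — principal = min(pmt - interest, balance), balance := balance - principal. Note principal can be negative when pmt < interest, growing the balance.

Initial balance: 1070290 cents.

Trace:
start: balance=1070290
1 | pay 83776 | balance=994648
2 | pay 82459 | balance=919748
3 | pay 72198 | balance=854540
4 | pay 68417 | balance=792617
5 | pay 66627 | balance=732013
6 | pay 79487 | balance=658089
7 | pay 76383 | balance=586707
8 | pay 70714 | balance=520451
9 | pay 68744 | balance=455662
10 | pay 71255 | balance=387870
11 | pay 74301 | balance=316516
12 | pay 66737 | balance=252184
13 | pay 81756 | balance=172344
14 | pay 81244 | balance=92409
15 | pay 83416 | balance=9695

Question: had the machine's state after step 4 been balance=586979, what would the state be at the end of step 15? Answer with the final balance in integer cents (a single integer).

state after step 4 := balance=586979
5 | pay 66627 | balance=524813
6 | pay 79487 | balance=449314
7 | pay 76383 | balance=376345
8 | pay 70714 | balance=308491
9 | pay 68744 | balance=242091
10 | pay 71255 | balance=172675
11 | pay 74301 | balance=99686
12 | pay 66737 | balance=33706
13 | pay 81756 | balance=0
14 | pay 81244 | balance=0
15 | pay 83416 | balance=0

0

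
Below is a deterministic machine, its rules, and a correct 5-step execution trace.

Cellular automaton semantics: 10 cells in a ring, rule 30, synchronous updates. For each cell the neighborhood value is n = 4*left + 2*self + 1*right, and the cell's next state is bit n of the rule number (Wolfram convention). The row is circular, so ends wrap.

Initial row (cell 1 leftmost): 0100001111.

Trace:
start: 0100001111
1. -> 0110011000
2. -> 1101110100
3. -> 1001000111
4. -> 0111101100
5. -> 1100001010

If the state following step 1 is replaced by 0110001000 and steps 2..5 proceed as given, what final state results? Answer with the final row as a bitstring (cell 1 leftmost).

1100010001

state after step 1 := 0110001000
2. -> 1101011100
3. -> 1001010011
4. -> 0111011110
5. -> 1100010001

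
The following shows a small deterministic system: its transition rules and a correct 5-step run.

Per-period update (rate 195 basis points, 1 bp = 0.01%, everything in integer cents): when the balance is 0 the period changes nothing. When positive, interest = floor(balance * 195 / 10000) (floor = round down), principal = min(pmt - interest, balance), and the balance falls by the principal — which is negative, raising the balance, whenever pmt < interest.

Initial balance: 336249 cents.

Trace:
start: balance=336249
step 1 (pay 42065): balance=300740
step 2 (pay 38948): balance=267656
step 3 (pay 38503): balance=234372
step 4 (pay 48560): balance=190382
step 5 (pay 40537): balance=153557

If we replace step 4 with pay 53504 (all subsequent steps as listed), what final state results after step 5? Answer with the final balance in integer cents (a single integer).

148517

(re-executing from step 4 with the substitution; state before step 4: balance=234372)
step 4 (pay 53504): balance=185438
step 5 (pay 40537): balance=148517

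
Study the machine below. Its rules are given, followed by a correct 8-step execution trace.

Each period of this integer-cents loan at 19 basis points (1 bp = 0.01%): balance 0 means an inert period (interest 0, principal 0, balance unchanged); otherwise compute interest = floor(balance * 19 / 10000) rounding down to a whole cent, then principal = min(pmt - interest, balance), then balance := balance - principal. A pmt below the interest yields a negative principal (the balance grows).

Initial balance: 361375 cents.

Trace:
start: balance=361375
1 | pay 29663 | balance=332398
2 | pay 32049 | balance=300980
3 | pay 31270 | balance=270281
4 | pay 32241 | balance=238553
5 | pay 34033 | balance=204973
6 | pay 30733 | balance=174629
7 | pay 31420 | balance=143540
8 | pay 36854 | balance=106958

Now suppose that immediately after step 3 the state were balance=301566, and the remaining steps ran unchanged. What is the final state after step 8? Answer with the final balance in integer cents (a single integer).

state after step 3 := balance=301566
4 | pay 32241 | balance=269897
5 | pay 34033 | balance=236376
6 | pay 30733 | balance=206092
7 | pay 31420 | balance=175063
8 | pay 36854 | balance=138541

138541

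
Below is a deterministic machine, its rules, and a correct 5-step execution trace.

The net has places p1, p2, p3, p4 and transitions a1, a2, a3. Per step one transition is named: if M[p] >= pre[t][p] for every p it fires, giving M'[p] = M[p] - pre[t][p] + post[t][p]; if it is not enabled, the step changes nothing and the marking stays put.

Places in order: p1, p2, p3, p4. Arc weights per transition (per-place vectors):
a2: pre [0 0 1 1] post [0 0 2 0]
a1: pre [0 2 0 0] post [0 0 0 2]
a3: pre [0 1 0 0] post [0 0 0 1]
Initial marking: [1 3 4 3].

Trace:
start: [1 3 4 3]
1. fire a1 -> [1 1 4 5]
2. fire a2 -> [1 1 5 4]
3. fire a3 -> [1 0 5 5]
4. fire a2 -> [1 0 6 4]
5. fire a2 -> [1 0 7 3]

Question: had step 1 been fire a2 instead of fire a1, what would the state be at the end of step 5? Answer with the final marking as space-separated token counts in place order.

1 2 8 0

(re-executing from step 1 with the substitution; state before step 1: [1 3 4 3])
1. fire a2 -> [1 3 5 2]
2. fire a2 -> [1 3 6 1]
3. fire a3 -> [1 2 6 2]
4. fire a2 -> [1 2 7 1]
5. fire a2 -> [1 2 8 0]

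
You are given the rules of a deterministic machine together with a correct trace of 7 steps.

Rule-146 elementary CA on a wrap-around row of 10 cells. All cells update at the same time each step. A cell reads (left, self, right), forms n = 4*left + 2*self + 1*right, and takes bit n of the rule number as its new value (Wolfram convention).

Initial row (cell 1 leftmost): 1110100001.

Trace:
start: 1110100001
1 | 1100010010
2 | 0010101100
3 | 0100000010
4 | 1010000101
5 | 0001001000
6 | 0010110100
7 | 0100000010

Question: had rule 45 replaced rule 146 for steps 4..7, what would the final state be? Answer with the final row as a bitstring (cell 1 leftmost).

(re-executing steps 4..7 under rule 45; state before step 4: 0100000010)
4 | 0101111010
5 | 0111000110
6 | 0100010100
7 | 0101011101

0101011101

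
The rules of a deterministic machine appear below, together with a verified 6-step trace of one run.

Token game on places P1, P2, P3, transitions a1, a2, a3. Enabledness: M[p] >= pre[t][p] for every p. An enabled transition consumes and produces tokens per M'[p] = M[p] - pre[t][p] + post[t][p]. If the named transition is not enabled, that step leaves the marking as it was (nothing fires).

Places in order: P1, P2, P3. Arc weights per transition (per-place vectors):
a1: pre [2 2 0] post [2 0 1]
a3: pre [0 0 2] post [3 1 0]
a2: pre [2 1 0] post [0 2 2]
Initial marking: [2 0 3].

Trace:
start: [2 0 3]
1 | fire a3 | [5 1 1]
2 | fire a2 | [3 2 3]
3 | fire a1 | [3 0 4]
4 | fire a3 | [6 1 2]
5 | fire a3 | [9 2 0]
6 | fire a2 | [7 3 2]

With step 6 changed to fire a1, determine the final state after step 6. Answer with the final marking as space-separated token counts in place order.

(re-executing from step 6 with the substitution; state before step 6: [9 2 0])
6 | fire a1 | [9 0 1]

9 0 1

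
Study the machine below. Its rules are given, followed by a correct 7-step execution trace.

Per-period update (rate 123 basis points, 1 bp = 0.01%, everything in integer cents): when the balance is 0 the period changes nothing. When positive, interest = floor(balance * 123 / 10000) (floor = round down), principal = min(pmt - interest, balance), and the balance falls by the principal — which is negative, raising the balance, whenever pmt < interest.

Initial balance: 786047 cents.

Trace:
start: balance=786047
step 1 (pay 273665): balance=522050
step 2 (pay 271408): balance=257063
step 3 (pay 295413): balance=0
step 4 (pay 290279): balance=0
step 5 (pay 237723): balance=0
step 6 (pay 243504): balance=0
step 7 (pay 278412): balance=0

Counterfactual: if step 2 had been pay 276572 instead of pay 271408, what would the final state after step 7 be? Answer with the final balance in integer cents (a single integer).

0

(re-executing from step 2 with the substitution; state before step 2: balance=522050)
step 2 (pay 276572): balance=251899
step 3 (pay 295413): balance=0
step 4 (pay 290279): balance=0
step 5 (pay 237723): balance=0
step 6 (pay 243504): balance=0
step 7 (pay 278412): balance=0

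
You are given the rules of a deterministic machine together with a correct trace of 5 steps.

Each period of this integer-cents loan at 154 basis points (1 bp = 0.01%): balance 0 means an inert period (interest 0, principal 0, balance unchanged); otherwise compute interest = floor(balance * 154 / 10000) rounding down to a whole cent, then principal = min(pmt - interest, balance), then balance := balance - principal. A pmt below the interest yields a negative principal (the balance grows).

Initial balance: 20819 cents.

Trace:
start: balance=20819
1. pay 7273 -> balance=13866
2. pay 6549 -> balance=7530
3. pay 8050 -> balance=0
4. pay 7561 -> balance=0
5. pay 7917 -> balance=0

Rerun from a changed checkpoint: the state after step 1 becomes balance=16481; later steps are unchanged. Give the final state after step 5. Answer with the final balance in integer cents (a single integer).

state after step 1 := balance=16481
2. pay 6549 -> balance=10185
3. pay 8050 -> balance=2291
4. pay 7561 -> balance=0
5. pay 7917 -> balance=0

0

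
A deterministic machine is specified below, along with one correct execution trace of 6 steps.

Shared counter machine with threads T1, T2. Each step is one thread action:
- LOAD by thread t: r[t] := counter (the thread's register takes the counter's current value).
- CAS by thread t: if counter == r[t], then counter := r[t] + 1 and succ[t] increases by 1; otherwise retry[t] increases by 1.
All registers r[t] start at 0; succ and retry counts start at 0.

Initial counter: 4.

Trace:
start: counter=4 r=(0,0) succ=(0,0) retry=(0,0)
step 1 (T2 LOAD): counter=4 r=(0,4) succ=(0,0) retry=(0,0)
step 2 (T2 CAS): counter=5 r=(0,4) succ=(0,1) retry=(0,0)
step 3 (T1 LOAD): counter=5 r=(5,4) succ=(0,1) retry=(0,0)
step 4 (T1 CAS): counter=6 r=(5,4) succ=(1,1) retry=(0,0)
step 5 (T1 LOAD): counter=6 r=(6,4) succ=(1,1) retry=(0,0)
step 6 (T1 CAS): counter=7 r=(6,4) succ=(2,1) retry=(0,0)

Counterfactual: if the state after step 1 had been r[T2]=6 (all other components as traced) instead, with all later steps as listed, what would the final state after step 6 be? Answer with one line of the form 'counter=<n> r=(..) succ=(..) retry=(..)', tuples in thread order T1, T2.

counter=6 r=(5,6) succ=(2,0) retry=(0,1)

state after step 1 := counter=4 r=(0,6) succ=(0,0) retry=(0,0)
step 2 (T2 CAS): counter=4 r=(0,6) succ=(0,0) retry=(0,1)
step 3 (T1 LOAD): counter=4 r=(4,6) succ=(0,0) retry=(0,1)
step 4 (T1 CAS): counter=5 r=(4,6) succ=(1,0) retry=(0,1)
step 5 (T1 LOAD): counter=5 r=(5,6) succ=(1,0) retry=(0,1)
step 6 (T1 CAS): counter=6 r=(5,6) succ=(2,0) retry=(0,1)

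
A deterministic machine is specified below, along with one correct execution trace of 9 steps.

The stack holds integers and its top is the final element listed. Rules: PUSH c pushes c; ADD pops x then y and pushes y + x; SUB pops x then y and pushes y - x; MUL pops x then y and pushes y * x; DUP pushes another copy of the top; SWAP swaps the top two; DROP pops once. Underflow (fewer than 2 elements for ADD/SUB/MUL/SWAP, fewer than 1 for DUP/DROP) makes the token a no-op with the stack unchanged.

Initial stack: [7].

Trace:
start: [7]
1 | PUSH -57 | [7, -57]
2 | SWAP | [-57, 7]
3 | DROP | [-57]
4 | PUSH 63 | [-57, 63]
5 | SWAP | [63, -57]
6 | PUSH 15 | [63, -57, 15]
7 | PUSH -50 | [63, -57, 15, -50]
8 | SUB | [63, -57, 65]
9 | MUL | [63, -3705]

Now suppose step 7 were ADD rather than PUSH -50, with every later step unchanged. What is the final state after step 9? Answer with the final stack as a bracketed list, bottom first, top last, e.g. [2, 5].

[105]

(re-executing from step 7 with the substitution; state before step 7: [63, -57, 15])
7 | ADD | [63, -42]
8 | SUB | [105]
9 | MUL | [105]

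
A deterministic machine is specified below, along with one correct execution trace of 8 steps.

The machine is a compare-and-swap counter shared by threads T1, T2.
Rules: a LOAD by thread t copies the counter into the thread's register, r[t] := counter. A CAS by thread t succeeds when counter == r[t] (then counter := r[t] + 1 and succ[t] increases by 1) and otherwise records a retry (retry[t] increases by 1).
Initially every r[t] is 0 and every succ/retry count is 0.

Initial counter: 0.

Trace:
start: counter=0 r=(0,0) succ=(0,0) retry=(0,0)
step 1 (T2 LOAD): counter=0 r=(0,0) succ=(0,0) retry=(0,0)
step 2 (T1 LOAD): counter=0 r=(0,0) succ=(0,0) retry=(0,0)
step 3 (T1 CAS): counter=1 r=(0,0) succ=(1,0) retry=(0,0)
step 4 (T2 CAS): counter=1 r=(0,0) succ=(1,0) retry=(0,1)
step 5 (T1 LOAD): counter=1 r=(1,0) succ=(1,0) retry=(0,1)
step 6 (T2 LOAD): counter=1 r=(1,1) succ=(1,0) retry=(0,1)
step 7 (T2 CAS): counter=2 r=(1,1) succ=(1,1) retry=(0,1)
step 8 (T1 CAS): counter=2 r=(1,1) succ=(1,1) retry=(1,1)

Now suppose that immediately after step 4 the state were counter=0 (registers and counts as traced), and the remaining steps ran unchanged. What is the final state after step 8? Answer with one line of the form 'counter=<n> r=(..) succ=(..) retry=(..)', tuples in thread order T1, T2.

counter=1 r=(0,0) succ=(1,1) retry=(1,1)

state after step 4 := counter=0 r=(0,0) succ=(1,0) retry=(0,1)
step 5 (T1 LOAD): counter=0 r=(0,0) succ=(1,0) retry=(0,1)
step 6 (T2 LOAD): counter=0 r=(0,0) succ=(1,0) retry=(0,1)
step 7 (T2 CAS): counter=1 r=(0,0) succ=(1,1) retry=(0,1)
step 8 (T1 CAS): counter=1 r=(0,0) succ=(1,1) retry=(1,1)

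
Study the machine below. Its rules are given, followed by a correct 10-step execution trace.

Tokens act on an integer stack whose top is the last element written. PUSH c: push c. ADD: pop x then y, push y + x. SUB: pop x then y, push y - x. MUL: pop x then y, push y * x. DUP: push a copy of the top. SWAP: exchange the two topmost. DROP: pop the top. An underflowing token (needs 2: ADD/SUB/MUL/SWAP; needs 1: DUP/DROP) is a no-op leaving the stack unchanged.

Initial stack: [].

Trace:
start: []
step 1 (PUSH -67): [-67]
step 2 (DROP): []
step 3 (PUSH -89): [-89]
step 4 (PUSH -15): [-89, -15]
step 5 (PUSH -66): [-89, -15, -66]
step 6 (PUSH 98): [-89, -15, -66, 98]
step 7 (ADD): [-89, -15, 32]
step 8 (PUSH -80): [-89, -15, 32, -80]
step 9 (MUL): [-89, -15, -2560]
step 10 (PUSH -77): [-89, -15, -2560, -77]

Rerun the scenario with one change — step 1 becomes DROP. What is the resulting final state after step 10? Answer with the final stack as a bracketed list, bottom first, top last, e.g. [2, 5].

(re-executing from step 1 with the substitution; state before step 1: [])
step 1 (DROP): []
step 2 (DROP): []
step 3 (PUSH -89): [-89]
step 4 (PUSH -15): [-89, -15]
step 5 (PUSH -66): [-89, -15, -66]
step 6 (PUSH 98): [-89, -15, -66, 98]
step 7 (ADD): [-89, -15, 32]
step 8 (PUSH -80): [-89, -15, 32, -80]
step 9 (MUL): [-89, -15, -2560]
step 10 (PUSH -77): [-89, -15, -2560, -77]

[-89, -15, -2560, -77]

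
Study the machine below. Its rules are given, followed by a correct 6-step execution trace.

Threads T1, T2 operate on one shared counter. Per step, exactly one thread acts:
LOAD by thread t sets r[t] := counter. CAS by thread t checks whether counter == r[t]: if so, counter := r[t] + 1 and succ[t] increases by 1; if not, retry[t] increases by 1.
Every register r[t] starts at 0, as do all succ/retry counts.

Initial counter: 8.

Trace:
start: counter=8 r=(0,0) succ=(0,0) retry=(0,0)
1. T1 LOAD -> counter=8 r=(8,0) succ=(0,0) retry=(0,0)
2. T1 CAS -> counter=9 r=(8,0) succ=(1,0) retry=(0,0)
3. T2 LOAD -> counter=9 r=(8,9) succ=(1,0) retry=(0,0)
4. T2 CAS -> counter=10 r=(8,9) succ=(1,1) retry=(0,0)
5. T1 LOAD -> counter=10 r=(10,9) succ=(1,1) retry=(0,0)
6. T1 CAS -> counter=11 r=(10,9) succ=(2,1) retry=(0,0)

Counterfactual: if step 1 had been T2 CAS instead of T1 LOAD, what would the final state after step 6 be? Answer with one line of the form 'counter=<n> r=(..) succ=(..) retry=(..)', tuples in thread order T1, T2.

counter=10 r=(9,8) succ=(1,1) retry=(1,1)

(re-executing from step 1 with the substitution; state before step 1: counter=8 r=(0,0) succ=(0,0) retry=(0,0))
1. T2 CAS -> counter=8 r=(0,0) succ=(0,0) retry=(0,1)
2. T1 CAS -> counter=8 r=(0,0) succ=(0,0) retry=(1,1)
3. T2 LOAD -> counter=8 r=(0,8) succ=(0,0) retry=(1,1)
4. T2 CAS -> counter=9 r=(0,8) succ=(0,1) retry=(1,1)
5. T1 LOAD -> counter=9 r=(9,8) succ=(0,1) retry=(1,1)
6. T1 CAS -> counter=10 r=(9,8) succ=(1,1) retry=(1,1)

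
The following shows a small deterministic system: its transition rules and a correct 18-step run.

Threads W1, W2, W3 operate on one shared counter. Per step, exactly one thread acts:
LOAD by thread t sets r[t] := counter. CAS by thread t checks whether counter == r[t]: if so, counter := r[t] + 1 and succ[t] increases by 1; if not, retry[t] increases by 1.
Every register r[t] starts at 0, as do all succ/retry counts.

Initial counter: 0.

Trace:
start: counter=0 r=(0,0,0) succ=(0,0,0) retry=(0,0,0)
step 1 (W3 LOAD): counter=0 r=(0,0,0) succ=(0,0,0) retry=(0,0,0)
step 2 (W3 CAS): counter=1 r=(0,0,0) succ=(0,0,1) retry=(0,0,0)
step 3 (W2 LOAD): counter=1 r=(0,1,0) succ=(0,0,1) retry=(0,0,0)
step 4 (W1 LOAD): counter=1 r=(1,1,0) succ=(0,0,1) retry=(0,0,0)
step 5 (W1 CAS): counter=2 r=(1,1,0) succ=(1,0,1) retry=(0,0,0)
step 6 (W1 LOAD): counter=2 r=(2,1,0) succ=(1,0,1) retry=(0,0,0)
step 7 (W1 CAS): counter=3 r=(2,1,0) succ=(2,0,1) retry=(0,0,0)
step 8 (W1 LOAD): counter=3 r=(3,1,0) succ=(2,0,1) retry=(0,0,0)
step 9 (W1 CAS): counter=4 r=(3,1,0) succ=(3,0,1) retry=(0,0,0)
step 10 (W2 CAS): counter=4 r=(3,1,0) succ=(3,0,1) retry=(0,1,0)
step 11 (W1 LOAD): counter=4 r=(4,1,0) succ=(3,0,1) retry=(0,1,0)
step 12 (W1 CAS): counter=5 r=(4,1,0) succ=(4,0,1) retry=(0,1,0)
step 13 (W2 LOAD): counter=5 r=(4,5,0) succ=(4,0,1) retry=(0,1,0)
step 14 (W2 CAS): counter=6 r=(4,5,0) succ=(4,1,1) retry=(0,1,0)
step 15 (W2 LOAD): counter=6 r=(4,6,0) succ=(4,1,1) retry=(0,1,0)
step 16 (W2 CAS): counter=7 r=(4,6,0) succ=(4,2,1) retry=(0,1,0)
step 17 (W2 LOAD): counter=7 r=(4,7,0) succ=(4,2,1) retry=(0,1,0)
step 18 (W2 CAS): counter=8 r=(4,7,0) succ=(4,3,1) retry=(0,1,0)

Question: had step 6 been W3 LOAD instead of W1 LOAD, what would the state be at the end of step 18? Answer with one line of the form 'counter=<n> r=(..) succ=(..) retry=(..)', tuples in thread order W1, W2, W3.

counter=7 r=(3,6,2) succ=(3,3,1) retry=(1,1,0)

(re-executing from step 6 with the substitution; state before step 6: counter=2 r=(1,1,0) succ=(1,0,1) retry=(0,0,0))
step 6 (W3 LOAD): counter=2 r=(1,1,2) succ=(1,0,1) retry=(0,0,0)
step 7 (W1 CAS): counter=2 r=(1,1,2) succ=(1,0,1) retry=(1,0,0)
step 8 (W1 LOAD): counter=2 r=(2,1,2) succ=(1,0,1) retry=(1,0,0)
step 9 (W1 CAS): counter=3 r=(2,1,2) succ=(2,0,1) retry=(1,0,0)
step 10 (W2 CAS): counter=3 r=(2,1,2) succ=(2,0,1) retry=(1,1,0)
step 11 (W1 LOAD): counter=3 r=(3,1,2) succ=(2,0,1) retry=(1,1,0)
step 12 (W1 CAS): counter=4 r=(3,1,2) succ=(3,0,1) retry=(1,1,0)
step 13 (W2 LOAD): counter=4 r=(3,4,2) succ=(3,0,1) retry=(1,1,0)
step 14 (W2 CAS): counter=5 r=(3,4,2) succ=(3,1,1) retry=(1,1,0)
step 15 (W2 LOAD): counter=5 r=(3,5,2) succ=(3,1,1) retry=(1,1,0)
step 16 (W2 CAS): counter=6 r=(3,5,2) succ=(3,2,1) retry=(1,1,0)
step 17 (W2 LOAD): counter=6 r=(3,6,2) succ=(3,2,1) retry=(1,1,0)
step 18 (W2 CAS): counter=7 r=(3,6,2) succ=(3,3,1) retry=(1,1,0)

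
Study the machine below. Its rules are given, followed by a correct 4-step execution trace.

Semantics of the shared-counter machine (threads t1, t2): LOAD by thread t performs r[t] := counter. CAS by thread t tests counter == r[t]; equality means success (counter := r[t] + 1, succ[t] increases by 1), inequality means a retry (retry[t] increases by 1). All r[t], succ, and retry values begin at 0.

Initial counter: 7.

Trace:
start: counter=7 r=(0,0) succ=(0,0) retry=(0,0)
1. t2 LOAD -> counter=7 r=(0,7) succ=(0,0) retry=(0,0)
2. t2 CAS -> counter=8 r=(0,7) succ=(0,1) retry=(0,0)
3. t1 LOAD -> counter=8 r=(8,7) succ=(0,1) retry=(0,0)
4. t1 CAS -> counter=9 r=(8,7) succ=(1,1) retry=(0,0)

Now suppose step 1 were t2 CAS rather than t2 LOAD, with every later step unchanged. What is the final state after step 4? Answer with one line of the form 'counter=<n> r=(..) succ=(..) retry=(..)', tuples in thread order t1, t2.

(re-executing from step 1 with the substitution; state before step 1: counter=7 r=(0,0) succ=(0,0) retry=(0,0))
1. t2 CAS -> counter=7 r=(0,0) succ=(0,0) retry=(0,1)
2. t2 CAS -> counter=7 r=(0,0) succ=(0,0) retry=(0,2)
3. t1 LOAD -> counter=7 r=(7,0) succ=(0,0) retry=(0,2)
4. t1 CAS -> counter=8 r=(7,0) succ=(1,0) retry=(0,2)

counter=8 r=(7,0) succ=(1,0) retry=(0,2)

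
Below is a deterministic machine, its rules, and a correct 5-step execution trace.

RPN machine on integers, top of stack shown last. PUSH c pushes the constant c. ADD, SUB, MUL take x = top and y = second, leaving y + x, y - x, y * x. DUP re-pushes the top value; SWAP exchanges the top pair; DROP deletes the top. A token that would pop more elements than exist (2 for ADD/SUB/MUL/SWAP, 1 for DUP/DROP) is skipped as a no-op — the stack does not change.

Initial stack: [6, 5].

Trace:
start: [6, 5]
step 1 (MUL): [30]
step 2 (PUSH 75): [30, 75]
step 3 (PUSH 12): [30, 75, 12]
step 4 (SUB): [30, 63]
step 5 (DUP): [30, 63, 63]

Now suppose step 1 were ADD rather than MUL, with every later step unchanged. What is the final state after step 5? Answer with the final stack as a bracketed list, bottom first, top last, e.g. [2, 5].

(re-executing from step 1 with the substitution; state before step 1: [6, 5])
step 1 (ADD): [11]
step 2 (PUSH 75): [11, 75]
step 3 (PUSH 12): [11, 75, 12]
step 4 (SUB): [11, 63]
step 5 (DUP): [11, 63, 63]

[11, 63, 63]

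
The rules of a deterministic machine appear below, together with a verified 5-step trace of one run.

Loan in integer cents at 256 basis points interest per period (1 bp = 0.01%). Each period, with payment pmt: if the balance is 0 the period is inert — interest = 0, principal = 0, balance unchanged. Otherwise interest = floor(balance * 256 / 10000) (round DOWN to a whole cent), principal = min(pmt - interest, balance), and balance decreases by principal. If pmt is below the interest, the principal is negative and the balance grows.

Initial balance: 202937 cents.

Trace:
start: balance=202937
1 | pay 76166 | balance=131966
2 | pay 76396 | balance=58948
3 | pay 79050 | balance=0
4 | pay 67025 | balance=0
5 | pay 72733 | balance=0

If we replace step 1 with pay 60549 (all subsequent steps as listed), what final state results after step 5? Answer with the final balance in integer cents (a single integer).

0

(re-executing from step 1 with the substitution; state before step 1: balance=202937)
1 | pay 60549 | balance=147583
2 | pay 76396 | balance=74965
3 | pay 79050 | balance=0
4 | pay 67025 | balance=0
5 | pay 72733 | balance=0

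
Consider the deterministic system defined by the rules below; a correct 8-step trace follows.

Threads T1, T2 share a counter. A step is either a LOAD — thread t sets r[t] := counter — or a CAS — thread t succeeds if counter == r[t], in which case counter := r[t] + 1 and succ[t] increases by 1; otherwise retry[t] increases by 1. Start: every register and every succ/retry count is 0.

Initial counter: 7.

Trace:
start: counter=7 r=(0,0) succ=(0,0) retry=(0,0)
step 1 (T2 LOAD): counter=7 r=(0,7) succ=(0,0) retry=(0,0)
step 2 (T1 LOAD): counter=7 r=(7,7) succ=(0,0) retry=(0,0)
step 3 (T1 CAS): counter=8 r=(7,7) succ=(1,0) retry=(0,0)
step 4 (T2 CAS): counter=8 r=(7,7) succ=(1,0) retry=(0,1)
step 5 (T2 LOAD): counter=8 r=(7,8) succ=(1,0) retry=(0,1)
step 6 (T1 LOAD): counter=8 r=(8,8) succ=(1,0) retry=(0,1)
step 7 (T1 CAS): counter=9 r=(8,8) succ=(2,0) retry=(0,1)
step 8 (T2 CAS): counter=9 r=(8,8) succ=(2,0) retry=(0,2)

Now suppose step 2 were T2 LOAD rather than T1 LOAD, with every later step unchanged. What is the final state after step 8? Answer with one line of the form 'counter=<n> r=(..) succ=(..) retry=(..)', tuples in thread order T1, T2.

counter=9 r=(8,8) succ=(1,1) retry=(1,1)

(re-executing from step 2 with the substitution; state before step 2: counter=7 r=(0,7) succ=(0,0) retry=(0,0))
step 2 (T2 LOAD): counter=7 r=(0,7) succ=(0,0) retry=(0,0)
step 3 (T1 CAS): counter=7 r=(0,7) succ=(0,0) retry=(1,0)
step 4 (T2 CAS): counter=8 r=(0,7) succ=(0,1) retry=(1,0)
step 5 (T2 LOAD): counter=8 r=(0,8) succ=(0,1) retry=(1,0)
step 6 (T1 LOAD): counter=8 r=(8,8) succ=(0,1) retry=(1,0)
step 7 (T1 CAS): counter=9 r=(8,8) succ=(1,1) retry=(1,0)
step 8 (T2 CAS): counter=9 r=(8,8) succ=(1,1) retry=(1,1)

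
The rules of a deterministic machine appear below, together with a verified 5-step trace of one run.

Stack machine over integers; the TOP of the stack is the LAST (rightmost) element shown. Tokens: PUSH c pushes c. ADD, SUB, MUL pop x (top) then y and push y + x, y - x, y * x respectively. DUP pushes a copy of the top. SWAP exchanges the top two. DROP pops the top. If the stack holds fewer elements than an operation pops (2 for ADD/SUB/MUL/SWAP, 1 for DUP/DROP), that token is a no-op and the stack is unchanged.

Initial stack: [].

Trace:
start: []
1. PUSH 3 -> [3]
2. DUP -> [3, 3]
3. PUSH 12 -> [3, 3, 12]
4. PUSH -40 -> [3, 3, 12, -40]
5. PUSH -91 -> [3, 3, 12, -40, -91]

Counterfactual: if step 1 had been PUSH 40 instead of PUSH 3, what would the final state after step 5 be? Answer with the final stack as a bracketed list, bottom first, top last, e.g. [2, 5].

[40, 40, 12, -40, -91]

(re-executing from step 1 with the substitution; state before step 1: [])
1. PUSH 40 -> [40]
2. DUP -> [40, 40]
3. PUSH 12 -> [40, 40, 12]
4. PUSH -40 -> [40, 40, 12, -40]
5. PUSH -91 -> [40, 40, 12, -40, -91]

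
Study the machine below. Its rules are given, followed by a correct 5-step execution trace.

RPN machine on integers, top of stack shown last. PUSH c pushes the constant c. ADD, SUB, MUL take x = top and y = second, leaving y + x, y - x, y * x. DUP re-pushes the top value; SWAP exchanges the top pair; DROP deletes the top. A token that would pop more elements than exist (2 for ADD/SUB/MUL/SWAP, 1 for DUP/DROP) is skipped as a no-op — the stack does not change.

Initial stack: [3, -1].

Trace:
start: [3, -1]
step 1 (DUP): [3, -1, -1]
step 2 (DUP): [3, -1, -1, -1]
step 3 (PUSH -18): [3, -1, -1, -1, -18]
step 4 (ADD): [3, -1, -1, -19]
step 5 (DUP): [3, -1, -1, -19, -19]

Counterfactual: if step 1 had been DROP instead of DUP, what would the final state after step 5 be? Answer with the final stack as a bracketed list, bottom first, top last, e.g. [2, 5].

[3, -15, -15]

(re-executing from step 1 with the substitution; state before step 1: [3, -1])
step 1 (DROP): [3]
step 2 (DUP): [3, 3]
step 3 (PUSH -18): [3, 3, -18]
step 4 (ADD): [3, -15]
step 5 (DUP): [3, -15, -15]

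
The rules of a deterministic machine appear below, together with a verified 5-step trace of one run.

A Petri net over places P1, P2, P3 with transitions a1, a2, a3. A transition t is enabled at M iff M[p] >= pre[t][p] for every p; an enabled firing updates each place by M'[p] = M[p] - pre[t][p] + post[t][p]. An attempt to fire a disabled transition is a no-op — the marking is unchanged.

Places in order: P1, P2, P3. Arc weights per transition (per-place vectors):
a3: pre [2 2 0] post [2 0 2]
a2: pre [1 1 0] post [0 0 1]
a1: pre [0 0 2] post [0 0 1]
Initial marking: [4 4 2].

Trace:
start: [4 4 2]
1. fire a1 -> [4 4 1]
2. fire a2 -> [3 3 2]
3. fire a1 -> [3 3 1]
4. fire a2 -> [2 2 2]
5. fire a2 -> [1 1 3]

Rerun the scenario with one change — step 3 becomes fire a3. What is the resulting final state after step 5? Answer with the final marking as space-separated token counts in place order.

(re-executing from step 3 with the substitution; state before step 3: [3 3 2])
3. fire a3 -> [3 1 4]
4. fire a2 -> [2 0 5]
5. fire a2 -> [2 0 5]

2 0 5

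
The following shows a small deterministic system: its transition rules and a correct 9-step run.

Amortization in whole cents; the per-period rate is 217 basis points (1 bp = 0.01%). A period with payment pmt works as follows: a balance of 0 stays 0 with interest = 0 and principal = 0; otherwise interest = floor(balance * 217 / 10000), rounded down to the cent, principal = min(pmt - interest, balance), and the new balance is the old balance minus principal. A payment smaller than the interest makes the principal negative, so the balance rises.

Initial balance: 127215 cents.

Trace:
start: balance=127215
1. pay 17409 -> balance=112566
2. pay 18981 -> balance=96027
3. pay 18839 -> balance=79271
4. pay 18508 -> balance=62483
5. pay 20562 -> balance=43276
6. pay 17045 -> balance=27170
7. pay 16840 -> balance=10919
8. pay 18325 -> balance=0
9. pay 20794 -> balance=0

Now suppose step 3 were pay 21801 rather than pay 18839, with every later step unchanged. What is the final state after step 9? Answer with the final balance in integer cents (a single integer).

(re-executing from step 3 with the substitution; state before step 3: balance=96027)
3. pay 21801 -> balance=76309
4. pay 18508 -> balance=59456
5. pay 20562 -> balance=40184
6. pay 17045 -> balance=24010
7. pay 16840 -> balance=7691
8. pay 18325 -> balance=0
9. pay 20794 -> balance=0

0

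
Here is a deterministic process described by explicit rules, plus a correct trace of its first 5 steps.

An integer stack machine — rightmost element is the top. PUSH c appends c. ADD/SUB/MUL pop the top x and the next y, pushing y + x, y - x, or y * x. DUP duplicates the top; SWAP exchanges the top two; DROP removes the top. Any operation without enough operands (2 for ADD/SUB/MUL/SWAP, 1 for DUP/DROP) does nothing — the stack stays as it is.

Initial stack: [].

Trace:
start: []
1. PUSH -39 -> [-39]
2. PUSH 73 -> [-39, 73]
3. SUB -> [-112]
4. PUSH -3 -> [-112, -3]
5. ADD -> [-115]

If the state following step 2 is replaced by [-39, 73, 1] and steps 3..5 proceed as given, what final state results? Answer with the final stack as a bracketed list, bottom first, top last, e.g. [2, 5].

[-39, 69]

state after step 2 := [-39, 73, 1]
3. SUB -> [-39, 72]
4. PUSH -3 -> [-39, 72, -3]
5. ADD -> [-39, 69]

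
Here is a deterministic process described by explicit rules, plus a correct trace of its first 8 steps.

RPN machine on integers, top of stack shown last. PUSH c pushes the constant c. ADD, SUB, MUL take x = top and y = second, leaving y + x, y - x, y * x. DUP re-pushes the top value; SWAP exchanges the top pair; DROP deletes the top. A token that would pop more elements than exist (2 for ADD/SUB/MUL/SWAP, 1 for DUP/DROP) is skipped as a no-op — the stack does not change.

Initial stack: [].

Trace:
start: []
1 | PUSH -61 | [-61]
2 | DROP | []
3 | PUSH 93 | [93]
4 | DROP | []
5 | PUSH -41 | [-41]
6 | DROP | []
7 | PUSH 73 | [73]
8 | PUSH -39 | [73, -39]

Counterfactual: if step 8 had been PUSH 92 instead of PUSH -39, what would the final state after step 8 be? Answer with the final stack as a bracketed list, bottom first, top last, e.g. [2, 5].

[73, 92]

(re-executing from step 8 with the substitution; state before step 8: [73])
8 | PUSH 92 | [73, 92]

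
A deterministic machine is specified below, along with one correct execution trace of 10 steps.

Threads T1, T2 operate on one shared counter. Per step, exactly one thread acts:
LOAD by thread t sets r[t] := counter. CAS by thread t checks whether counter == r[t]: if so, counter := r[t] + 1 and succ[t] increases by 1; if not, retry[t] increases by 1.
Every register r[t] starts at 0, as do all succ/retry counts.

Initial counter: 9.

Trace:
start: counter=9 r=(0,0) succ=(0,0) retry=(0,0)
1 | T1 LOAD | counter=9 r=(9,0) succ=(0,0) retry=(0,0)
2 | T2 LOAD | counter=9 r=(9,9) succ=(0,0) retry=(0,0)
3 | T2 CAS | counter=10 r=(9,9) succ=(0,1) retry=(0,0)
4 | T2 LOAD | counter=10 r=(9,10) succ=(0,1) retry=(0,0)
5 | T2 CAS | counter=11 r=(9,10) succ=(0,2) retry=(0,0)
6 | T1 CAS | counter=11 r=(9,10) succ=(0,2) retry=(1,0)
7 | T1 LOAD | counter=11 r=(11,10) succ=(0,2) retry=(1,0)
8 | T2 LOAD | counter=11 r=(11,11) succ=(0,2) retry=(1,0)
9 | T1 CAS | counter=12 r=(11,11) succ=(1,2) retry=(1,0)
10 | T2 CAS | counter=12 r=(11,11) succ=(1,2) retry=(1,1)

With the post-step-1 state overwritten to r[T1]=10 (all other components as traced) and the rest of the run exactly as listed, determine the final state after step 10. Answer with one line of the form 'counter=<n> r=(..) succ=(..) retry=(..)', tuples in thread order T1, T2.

counter=12 r=(11,11) succ=(1,2) retry=(1,1)

state after step 1 := counter=9 r=(10,0) succ=(0,0) retry=(0,0)
2 | T2 LOAD | counter=9 r=(10,9) succ=(0,0) retry=(0,0)
3 | T2 CAS | counter=10 r=(10,9) succ=(0,1) retry=(0,0)
4 | T2 LOAD | counter=10 r=(10,10) succ=(0,1) retry=(0,0)
5 | T2 CAS | counter=11 r=(10,10) succ=(0,2) retry=(0,0)
6 | T1 CAS | counter=11 r=(10,10) succ=(0,2) retry=(1,0)
7 | T1 LOAD | counter=11 r=(11,10) succ=(0,2) retry=(1,0)
8 | T2 LOAD | counter=11 r=(11,11) succ=(0,2) retry=(1,0)
9 | T1 CAS | counter=12 r=(11,11) succ=(1,2) retry=(1,0)
10 | T2 CAS | counter=12 r=(11,11) succ=(1,2) retry=(1,1)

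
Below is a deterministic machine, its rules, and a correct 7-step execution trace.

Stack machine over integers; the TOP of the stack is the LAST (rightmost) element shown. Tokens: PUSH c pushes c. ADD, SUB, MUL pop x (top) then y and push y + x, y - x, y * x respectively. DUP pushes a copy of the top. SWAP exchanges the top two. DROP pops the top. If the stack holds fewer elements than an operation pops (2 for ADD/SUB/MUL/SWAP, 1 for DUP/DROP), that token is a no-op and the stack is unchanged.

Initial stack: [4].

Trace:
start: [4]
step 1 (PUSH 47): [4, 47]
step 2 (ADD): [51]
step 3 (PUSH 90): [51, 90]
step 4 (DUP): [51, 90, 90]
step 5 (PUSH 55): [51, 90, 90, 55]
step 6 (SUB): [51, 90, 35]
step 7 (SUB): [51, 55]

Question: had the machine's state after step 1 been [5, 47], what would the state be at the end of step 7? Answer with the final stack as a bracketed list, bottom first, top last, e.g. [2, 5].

state after step 1 := [5, 47]
step 2 (ADD): [52]
step 3 (PUSH 90): [52, 90]
step 4 (DUP): [52, 90, 90]
step 5 (PUSH 55): [52, 90, 90, 55]
step 6 (SUB): [52, 90, 35]
step 7 (SUB): [52, 55]

[52, 55]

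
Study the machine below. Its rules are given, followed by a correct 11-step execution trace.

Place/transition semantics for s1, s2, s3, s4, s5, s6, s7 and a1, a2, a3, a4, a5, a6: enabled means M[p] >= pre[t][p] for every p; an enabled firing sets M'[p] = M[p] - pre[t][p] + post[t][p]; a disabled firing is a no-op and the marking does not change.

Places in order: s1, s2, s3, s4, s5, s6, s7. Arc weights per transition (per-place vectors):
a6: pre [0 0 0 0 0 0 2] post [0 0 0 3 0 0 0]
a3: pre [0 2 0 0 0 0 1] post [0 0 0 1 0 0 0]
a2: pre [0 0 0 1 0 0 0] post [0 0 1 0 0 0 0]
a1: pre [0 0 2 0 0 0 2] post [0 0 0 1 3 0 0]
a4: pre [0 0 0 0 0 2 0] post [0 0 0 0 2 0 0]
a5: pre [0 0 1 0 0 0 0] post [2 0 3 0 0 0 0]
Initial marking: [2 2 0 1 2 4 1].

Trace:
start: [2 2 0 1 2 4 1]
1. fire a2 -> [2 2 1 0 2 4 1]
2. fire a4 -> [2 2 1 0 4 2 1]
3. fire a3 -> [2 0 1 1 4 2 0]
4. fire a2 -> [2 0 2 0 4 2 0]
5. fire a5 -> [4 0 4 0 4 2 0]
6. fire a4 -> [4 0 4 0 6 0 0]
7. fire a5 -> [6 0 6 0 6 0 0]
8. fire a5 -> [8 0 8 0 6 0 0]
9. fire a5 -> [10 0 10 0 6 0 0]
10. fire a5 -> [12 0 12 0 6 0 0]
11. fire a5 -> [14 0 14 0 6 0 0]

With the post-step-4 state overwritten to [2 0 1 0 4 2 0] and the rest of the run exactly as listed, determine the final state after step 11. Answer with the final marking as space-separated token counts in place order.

state after step 4 := [2 0 1 0 4 2 0]
5. fire a5 -> [4 0 3 0 4 2 0]
6. fire a4 -> [4 0 3 0 6 0 0]
7. fire a5 -> [6 0 5 0 6 0 0]
8. fire a5 -> [8 0 7 0 6 0 0]
9. fire a5 -> [10 0 9 0 6 0 0]
10. fire a5 -> [12 0 11 0 6 0 0]
11. fire a5 -> [14 0 13 0 6 0 0]

14 0 13 0 6 0 0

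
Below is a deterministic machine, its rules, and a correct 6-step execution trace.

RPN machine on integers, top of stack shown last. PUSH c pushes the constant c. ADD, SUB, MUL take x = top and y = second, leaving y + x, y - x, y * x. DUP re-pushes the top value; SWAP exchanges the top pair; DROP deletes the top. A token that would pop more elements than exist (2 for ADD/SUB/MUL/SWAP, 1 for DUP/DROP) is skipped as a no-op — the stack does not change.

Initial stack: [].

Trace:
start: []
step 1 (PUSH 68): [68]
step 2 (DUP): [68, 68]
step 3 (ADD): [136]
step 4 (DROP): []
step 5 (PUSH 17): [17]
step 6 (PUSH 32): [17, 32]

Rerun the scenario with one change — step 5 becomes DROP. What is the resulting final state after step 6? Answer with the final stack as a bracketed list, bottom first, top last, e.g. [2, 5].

[32]

(re-executing from step 5 with the substitution; state before step 5: [])
step 5 (DROP): []
step 6 (PUSH 32): [32]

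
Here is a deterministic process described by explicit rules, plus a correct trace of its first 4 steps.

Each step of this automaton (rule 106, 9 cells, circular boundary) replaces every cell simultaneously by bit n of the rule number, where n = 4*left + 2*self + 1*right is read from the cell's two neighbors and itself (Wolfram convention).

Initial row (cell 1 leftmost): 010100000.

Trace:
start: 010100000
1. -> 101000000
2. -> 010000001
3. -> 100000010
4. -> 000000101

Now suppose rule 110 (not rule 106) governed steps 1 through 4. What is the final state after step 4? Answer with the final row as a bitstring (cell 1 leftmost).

(re-executing steps 1..4 under rule 110; state before step 1: 010100000)
1. -> 111100000
2. -> 100100001
3. -> 101100011
4. -> 111100110

111100110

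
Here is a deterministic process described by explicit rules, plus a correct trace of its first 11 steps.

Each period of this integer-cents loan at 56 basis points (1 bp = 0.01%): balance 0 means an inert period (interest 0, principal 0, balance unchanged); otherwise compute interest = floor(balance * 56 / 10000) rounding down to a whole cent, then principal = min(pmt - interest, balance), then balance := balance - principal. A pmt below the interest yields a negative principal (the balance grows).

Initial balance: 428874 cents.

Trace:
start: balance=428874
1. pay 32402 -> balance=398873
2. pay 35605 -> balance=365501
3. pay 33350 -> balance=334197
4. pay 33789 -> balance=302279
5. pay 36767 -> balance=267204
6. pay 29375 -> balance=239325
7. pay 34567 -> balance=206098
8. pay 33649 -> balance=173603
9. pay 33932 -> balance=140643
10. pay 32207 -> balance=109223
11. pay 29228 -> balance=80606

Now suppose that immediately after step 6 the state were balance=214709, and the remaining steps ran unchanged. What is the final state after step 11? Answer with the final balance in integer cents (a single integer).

state after step 6 := balance=214709
7. pay 34567 -> balance=181344
8. pay 33649 -> balance=148710
9. pay 33932 -> balance=115610
10. pay 32207 -> balance=84050
11. pay 29228 -> balance=55292

55292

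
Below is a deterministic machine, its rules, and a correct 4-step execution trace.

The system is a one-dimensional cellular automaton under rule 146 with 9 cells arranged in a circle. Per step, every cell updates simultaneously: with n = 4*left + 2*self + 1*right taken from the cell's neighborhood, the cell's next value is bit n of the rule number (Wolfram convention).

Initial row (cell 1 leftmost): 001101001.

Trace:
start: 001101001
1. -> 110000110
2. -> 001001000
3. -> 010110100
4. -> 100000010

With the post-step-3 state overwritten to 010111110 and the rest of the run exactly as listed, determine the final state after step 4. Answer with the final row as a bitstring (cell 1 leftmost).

100011101

state after step 3 := 010111110
4. -> 100011101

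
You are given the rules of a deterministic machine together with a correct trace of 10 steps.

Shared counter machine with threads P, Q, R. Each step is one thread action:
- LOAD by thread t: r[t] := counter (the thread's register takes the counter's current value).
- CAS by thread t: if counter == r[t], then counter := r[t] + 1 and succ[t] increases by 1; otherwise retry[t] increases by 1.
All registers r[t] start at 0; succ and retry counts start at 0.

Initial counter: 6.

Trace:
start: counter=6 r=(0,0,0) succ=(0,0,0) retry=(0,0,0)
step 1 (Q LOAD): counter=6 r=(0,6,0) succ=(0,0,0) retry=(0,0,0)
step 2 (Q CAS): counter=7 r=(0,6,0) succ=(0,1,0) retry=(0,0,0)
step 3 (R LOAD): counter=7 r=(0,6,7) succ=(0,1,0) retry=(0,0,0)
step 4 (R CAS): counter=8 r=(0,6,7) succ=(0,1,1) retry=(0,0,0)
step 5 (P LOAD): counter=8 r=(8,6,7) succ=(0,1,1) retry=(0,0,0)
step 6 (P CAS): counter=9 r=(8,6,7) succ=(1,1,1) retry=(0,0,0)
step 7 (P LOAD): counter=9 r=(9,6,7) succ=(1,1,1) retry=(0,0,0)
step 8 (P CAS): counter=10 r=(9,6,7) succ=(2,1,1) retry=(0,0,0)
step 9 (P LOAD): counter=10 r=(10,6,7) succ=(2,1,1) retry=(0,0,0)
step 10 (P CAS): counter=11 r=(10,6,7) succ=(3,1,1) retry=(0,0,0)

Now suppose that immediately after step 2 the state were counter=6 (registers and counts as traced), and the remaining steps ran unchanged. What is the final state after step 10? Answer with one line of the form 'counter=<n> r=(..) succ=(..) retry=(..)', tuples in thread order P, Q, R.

state after step 2 := counter=6 r=(0,6,0) succ=(0,1,0) retry=(0,0,0)
step 3 (R LOAD): counter=6 r=(0,6,6) succ=(0,1,0) retry=(0,0,0)
step 4 (R CAS): counter=7 r=(0,6,6) succ=(0,1,1) retry=(0,0,0)
step 5 (P LOAD): counter=7 r=(7,6,6) succ=(0,1,1) retry=(0,0,0)
step 6 (P CAS): counter=8 r=(7,6,6) succ=(1,1,1) retry=(0,0,0)
step 7 (P LOAD): counter=8 r=(8,6,6) succ=(1,1,1) retry=(0,0,0)
step 8 (P CAS): counter=9 r=(8,6,6) succ=(2,1,1) retry=(0,0,0)
step 9 (P LOAD): counter=9 r=(9,6,6) succ=(2,1,1) retry=(0,0,0)
step 10 (P CAS): counter=10 r=(9,6,6) succ=(3,1,1) retry=(0,0,0)

counter=10 r=(9,6,6) succ=(3,1,1) retry=(0,0,0)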